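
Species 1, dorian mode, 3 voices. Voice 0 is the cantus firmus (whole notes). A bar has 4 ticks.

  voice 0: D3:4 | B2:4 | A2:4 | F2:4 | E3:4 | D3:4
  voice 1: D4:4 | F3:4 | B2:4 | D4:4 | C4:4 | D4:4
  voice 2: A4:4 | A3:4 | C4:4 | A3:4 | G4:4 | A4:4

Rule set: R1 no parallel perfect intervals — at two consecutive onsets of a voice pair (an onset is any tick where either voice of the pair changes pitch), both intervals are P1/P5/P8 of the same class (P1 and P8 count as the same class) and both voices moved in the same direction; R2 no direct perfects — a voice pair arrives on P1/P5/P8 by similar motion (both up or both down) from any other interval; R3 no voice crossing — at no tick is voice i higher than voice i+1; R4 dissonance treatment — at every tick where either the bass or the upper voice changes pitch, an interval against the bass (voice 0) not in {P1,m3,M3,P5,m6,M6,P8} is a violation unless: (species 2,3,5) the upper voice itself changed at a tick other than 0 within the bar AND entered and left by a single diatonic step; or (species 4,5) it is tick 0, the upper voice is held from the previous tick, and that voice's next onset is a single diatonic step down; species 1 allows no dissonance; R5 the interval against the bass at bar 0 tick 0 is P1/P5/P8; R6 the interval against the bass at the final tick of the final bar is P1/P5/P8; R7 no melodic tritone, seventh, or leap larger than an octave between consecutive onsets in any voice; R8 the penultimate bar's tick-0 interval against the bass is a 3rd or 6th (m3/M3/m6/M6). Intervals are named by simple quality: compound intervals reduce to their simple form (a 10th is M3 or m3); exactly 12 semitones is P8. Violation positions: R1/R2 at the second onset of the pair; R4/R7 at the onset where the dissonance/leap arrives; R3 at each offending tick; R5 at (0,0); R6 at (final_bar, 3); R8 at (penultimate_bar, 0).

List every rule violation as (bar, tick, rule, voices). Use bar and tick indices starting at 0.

bar 0: v0=D3 v1=D4 v2=A4 downbeat P5
bar 1: v0=B2 v1=F3 v2=A3 downbeat m7
bar 2: v0=A2 v1=B2 v2=C4 downbeat m3
bar 3: v0=F2 v1=D4 v2=A3 downbeat M3
bar 4: v0=E3 v1=C4 v2=G4 downbeat m3
bar 5: v0=D3 v1=D4 v2=A4 downbeat P5
  -> R4 @ bar 1 tick 0 v(0, 1): B2/F3 TT untreated
  -> R4 @ bar 1 tick 0 v(0, 2): B2/A3 m7 untreated
  -> R4 @ bar 2 tick 0 v(0, 1): A2/B2 M2 untreated
  -> R7 @ bar 2 tick 0 v(1,): F3->B2 leap 6st
  -> R3 @ bar 3 tick 0 v(1, 2): D4 above A3
  -> R7 @ bar 3 tick 0 v(1,): B2->D4 leap 15st
  -> R3 @ bar 3 tick 1 v(1, 2): D4 above A3
  -> R3 @ bar 3 tick 2 v(1, 2): D4 above A3
  -> R3 @ bar 3 tick 3 v(1, 2): D4 above A3
  -> R7 @ bar 4 tick 0 v(0,): F2->E3 leap 11st
  -> R7 @ bar 4 tick 0 v(2,): A3->G4 leap 10st
  -> R1 @ bar 5 tick 0 v(1, 2): C4/G4 P5 -> D4/A4 P5 similar

(1, 0, R4, (0, 1))
(1, 0, R4, (0, 2))
(2, 0, R4, (0, 1))
(2, 0, R7, (1,))
(3, 0, R3, (1, 2))
(3, 0, R7, (1,))
(3, 1, R3, (1, 2))
(3, 2, R3, (1, 2))
(3, 3, R3, (1, 2))
(4, 0, R7, (0,))
(4, 0, R7, (2,))
(5, 0, R1, (1, 2))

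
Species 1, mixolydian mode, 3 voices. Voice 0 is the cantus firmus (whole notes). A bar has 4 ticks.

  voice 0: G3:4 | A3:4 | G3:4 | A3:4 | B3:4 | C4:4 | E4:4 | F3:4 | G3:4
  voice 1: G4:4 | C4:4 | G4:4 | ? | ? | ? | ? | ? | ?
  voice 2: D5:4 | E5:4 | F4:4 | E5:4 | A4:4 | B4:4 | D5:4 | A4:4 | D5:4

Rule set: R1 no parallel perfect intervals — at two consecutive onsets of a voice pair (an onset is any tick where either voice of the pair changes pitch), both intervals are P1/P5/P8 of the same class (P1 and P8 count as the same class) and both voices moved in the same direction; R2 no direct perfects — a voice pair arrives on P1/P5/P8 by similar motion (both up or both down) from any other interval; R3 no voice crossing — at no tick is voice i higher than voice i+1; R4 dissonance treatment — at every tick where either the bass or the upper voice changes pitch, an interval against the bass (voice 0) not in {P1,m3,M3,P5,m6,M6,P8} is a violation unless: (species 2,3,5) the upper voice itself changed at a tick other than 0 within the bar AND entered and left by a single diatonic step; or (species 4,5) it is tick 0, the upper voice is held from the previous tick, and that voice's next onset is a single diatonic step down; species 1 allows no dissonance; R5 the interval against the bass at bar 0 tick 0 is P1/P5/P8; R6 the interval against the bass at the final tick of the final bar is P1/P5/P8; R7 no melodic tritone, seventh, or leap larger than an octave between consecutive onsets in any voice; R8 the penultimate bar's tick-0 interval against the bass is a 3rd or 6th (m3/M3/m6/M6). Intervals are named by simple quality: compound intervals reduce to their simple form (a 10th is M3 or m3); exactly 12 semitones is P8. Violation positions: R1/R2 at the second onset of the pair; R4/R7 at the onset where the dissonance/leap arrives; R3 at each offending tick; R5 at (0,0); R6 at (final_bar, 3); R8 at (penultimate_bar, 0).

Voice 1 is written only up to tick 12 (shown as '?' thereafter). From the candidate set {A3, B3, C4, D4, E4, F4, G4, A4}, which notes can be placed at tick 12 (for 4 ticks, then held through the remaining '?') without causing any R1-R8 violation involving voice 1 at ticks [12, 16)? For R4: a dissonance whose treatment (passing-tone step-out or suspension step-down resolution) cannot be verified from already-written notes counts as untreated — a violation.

A3: violates R7
B3: violates R4
C4: legal
D4: violates R4
E4: legal
F4: legal
G4: violates R4
A4: violates R1,R2

{C4, E4, F4}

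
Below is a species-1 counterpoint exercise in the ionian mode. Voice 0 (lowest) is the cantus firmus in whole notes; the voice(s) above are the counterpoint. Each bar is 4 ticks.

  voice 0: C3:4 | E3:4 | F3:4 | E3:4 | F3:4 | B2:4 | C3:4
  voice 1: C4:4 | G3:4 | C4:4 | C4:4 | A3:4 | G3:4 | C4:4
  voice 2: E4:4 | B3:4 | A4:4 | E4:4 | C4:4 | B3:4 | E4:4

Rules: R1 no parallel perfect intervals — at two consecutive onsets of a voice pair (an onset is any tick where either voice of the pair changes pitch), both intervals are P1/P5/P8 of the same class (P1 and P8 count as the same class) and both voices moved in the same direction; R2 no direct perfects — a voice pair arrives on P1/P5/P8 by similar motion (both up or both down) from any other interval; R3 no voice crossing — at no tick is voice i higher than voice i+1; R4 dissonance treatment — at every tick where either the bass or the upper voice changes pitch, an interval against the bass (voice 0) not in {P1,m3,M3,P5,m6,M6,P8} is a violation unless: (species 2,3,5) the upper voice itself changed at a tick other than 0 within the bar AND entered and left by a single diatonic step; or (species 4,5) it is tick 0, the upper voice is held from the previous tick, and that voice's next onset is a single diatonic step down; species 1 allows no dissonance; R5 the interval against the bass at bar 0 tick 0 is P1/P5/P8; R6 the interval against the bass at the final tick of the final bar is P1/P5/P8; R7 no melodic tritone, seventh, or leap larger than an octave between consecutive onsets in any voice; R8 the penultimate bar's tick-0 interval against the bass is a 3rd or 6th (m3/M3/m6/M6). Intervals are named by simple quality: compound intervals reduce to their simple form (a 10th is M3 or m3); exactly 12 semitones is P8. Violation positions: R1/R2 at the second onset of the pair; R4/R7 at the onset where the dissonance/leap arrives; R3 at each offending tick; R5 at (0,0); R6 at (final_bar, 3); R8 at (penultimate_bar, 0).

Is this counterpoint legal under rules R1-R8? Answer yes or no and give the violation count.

No (9 violations)

bar 0: v0=C3 v1=C4 v2=E4 (M3)
bar 1: v0=E3 v1=G3 v2=B3 (P5)
bar 2: v0=F3 v1=C4 v2=A4 (M3)
bar 3: v0=E3 v1=C4 v2=E4 (P8)
bar 4: v0=F3 v1=A3 v2=C4 (P5)
bar 5: v0=B2 v1=G3 v2=B3 (P8)
bar 6: v0=C3 v1=C4 v2=E4 (M3)
  R5 @ bar0.0: opens on M3
  R2 @ bar2.0: E3/G3 m3 -> F3/C4 P5 similar
  R7 @ bar2.0: B3->A4 leap 10st
  R2 @ bar3.0: F3/A4 M3 -> E3/E4 P8 similar
  R2 @ bar5.0: F3/C4 P5 -> B2/B3 P8 similar
  R7 @ bar5.0: F3->B2 leap 6st
  R8 @ bar5.0: penult P8 not 3rd/6th
  R2 @ bar6.0: B2/G3 m6 -> C3/C4 P8 similar
  R6 @ bar6.3: closes on M3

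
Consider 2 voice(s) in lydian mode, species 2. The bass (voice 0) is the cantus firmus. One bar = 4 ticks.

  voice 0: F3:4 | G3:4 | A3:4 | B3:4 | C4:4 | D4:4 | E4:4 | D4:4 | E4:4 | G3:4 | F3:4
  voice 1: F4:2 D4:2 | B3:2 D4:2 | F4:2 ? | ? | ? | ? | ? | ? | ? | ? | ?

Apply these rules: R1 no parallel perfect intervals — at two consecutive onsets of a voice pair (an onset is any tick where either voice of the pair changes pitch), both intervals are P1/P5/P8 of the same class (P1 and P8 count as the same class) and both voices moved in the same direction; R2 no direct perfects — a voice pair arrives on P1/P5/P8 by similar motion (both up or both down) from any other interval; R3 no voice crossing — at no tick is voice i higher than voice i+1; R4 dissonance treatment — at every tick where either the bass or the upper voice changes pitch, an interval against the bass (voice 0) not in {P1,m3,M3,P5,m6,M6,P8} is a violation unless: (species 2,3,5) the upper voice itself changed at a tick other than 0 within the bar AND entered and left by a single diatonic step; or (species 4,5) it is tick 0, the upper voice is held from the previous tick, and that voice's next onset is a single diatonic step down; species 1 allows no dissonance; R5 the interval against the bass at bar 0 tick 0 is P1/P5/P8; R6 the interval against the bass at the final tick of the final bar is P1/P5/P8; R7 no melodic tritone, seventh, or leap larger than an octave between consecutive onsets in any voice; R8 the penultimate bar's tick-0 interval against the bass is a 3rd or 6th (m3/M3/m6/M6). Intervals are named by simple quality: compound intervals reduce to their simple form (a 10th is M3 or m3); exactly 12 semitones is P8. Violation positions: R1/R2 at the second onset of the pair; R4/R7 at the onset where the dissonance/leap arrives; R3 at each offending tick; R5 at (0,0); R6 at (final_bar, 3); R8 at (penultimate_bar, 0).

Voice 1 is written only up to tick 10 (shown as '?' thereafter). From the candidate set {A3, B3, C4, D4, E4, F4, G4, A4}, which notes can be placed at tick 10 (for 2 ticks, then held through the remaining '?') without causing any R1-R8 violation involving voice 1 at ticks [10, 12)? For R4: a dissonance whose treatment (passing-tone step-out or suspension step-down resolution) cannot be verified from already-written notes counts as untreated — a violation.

A3: legal
B3: violates R4,R7
C4: legal
D4: violates R4
E4: legal
F4: legal
G4: violates R4
A4: legal

{A3, A4, C4, E4, F4}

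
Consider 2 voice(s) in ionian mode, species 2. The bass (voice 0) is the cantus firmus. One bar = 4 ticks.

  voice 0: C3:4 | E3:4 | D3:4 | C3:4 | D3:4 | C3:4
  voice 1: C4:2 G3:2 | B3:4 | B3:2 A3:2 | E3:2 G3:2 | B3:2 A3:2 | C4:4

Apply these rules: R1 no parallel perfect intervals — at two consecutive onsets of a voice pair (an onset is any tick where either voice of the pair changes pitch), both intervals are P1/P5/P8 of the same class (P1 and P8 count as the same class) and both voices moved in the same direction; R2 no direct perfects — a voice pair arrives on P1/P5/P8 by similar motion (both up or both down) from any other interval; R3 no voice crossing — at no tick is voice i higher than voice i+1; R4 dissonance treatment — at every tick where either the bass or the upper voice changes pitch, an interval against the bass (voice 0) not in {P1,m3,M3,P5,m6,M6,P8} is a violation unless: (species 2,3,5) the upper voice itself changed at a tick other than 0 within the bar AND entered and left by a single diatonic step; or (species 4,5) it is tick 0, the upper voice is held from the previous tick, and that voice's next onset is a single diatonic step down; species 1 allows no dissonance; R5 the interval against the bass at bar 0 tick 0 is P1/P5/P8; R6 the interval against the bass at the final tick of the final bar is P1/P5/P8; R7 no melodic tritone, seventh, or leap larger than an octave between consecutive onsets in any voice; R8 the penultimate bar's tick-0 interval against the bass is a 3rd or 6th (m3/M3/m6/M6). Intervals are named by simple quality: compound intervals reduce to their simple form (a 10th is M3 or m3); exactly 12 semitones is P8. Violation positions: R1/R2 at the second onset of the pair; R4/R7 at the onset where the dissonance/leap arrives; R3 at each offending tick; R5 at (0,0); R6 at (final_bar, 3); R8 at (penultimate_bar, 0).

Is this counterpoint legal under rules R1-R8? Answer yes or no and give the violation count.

No (1 violations)

bar 0: v0=C3 v1=C4 (P8)
bar 1: v0=E3 v1=B3 (P5)
bar 2: v0=D3 v1=B3 (M6)
bar 3: v0=C3 v1=E3 (M3)
bar 4: v0=D3 v1=B3 (M6)
bar 5: v0=C3 v1=C4 (P8)
  R1 @ bar1.0: C3/G3 P5 -> E3/B3 P5 similar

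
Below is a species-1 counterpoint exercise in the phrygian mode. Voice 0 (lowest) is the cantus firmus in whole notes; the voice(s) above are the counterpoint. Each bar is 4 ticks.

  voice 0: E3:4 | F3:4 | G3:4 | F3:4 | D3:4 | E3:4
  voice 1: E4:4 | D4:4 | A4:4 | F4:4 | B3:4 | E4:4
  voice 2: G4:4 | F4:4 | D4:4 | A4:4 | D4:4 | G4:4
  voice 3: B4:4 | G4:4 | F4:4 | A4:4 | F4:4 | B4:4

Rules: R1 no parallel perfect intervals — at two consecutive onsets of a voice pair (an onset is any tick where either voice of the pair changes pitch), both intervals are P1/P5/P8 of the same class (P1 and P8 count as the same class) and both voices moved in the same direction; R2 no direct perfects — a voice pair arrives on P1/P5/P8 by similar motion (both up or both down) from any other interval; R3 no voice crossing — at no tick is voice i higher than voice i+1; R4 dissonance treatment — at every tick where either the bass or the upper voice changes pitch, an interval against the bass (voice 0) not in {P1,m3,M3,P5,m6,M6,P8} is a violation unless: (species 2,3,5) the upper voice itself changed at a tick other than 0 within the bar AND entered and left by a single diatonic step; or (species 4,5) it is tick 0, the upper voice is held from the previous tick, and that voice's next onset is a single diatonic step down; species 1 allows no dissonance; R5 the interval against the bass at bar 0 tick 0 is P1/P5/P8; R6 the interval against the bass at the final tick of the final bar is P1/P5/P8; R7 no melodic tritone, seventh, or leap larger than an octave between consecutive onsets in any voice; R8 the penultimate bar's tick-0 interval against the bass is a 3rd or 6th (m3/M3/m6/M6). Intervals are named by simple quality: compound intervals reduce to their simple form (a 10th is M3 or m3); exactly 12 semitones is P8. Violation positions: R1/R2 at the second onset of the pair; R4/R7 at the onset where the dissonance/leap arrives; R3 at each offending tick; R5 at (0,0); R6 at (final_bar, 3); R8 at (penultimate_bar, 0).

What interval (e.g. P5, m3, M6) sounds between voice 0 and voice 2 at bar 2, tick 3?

P5

voice 0=G3 voice 2=D4 -> P5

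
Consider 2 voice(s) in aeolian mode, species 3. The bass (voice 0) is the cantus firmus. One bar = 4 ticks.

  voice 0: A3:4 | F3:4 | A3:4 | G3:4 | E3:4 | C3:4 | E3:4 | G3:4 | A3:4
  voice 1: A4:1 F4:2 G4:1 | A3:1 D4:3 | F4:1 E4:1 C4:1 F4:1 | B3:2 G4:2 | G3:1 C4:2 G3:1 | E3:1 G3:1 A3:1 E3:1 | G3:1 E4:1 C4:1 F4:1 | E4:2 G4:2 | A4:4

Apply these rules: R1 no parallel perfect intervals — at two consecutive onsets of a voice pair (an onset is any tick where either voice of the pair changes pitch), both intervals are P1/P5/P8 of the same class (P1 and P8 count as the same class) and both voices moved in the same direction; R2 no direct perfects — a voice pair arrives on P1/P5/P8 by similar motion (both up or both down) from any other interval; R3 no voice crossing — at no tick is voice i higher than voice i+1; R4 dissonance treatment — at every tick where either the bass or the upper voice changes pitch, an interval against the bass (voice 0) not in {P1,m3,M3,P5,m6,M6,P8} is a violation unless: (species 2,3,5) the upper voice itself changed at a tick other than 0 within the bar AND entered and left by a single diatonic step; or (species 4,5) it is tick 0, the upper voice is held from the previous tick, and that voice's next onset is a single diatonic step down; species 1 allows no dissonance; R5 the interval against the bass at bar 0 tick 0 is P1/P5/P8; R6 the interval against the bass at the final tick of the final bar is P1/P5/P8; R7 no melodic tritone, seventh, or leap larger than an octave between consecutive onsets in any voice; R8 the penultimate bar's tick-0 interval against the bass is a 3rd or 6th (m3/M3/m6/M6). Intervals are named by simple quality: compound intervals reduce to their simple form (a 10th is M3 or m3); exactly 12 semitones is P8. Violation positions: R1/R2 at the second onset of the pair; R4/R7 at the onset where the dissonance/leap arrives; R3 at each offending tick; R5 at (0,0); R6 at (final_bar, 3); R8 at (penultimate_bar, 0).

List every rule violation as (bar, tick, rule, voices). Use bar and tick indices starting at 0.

bar 0: v0=A3 v1=A4 downbeat P8
bar 1: v0=F3 v1=A3 downbeat M3
bar 2: v0=A3 v1=F4 downbeat m6
bar 3: v0=G3 v1=B3 downbeat M3
bar 4: v0=E3 v1=G3 downbeat m3
bar 5: v0=C3 v1=E3 downbeat M3
bar 6: v0=E3 v1=G3 downbeat m3
bar 7: v0=G3 v1=E4 downbeat M6
bar 8: v0=A3 v1=A4 downbeat P8
  -> R4 @ bar 0 tick 3 v(0, 1): A3/G4 m7 untreated
  -> R7 @ bar 1 tick 0 v(1,): G4->A3 leap 10st
  -> R7 @ bar 3 tick 0 v(1,): F4->B3 leap 6st
  -> R4 @ bar 6 tick 3 v(0, 1): E3/F4 m2 untreated
  -> R1 @ bar 8 tick 0 v(0, 1): G3/G4 P8 -> A3/A4 P8 similar

(0, 3, R4, (0, 1))
(1, 0, R7, (1,))
(3, 0, R7, (1,))
(6, 3, R4, (0, 1))
(8, 0, R1, (0, 1))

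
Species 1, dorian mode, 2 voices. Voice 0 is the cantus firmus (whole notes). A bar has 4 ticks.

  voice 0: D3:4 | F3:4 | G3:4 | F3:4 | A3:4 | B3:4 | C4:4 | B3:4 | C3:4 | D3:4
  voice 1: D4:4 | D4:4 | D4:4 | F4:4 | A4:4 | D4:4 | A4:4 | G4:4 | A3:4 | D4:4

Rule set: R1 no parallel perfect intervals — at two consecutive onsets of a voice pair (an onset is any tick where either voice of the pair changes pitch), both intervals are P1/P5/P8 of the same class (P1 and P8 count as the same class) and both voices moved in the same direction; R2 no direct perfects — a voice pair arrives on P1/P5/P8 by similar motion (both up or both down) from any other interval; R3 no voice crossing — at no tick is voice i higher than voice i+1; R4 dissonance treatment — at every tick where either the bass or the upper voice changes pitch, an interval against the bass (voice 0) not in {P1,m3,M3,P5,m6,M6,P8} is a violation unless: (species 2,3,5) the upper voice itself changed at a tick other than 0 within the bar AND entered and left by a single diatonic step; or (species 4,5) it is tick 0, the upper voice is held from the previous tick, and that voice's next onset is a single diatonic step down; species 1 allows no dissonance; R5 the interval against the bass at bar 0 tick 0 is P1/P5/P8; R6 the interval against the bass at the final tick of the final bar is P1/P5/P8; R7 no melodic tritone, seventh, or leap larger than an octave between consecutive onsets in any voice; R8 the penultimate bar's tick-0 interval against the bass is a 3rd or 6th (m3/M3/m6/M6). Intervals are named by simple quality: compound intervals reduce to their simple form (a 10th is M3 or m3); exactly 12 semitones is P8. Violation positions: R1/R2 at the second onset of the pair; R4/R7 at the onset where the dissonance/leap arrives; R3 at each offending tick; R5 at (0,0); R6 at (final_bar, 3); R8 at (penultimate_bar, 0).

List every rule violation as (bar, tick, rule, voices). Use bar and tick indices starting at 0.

(4, 0, R1, (0, 1))
(8, 0, R7, (0,))
(8, 0, R7, (1,))
(9, 0, R2, (0, 1))

bar 0: v0=D3 v1=D4 downbeat P8
bar 1: v0=F3 v1=D4 downbeat M6
bar 2: v0=G3 v1=D4 downbeat P5
bar 3: v0=F3 v1=F4 downbeat P8
bar 4: v0=A3 v1=A4 downbeat P8
bar 5: v0=B3 v1=D4 downbeat m3
bar 6: v0=C4 v1=A4 downbeat M6
bar 7: v0=B3 v1=G4 downbeat m6
bar 8: v0=C3 v1=A3 downbeat M6
bar 9: v0=D3 v1=D4 downbeat P8
  -> R1 @ bar 4 tick 0 v(0, 1): F3/F4 P8 -> A3/A4 P8 similar
  -> R7 @ bar 8 tick 0 v(0,): B3->C3 leap 11st
  -> R7 @ bar 8 tick 0 v(1,): G4->A3 leap 10st
  -> R2 @ bar 9 tick 0 v(0, 1): C3/A3 M6 -> D3/D4 P8 similar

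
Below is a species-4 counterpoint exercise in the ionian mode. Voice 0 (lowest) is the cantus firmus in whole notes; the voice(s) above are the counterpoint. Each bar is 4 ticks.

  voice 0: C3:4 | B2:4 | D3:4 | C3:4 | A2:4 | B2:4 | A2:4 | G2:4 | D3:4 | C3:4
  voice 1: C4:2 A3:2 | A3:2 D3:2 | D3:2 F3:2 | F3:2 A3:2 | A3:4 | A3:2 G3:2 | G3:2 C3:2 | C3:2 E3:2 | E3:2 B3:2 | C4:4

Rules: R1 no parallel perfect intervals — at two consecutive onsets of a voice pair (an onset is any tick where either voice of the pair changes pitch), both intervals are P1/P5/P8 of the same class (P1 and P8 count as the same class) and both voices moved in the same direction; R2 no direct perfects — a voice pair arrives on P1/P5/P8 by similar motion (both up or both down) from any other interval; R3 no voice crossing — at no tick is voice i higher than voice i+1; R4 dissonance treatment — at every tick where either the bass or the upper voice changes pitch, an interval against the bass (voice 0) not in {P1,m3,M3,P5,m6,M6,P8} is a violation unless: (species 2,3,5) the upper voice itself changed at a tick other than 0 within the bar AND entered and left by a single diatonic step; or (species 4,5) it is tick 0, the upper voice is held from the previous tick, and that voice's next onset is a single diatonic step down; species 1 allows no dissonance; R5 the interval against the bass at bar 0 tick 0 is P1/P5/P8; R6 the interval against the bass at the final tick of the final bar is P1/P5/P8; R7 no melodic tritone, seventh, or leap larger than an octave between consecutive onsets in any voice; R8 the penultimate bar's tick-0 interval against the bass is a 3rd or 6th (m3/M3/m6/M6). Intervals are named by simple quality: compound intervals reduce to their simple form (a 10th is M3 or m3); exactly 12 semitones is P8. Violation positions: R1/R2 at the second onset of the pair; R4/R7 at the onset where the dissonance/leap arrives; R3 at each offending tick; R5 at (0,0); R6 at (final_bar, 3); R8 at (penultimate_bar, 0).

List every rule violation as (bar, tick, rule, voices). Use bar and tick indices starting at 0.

(1, 0, R4, (0, 1))
(3, 0, R4, (0, 1))
(6, 0, R4, (0, 1))
(7, 0, R4, (0, 1))
(8, 0, R4, (0, 1))
(8, 0, R8, (0, 1))

bar 0: v0=C3 v1=C4 downbeat P8
bar 1: v0=B2 v1=A3 downbeat m7
bar 2: v0=D3 v1=D3 downbeat P1
bar 3: v0=C3 v1=F3 downbeat P4
bar 4: v0=A2 v1=A3 downbeat P8
bar 5: v0=B2 v1=A3 downbeat m7
bar 6: v0=A2 v1=G3 downbeat m7
bar 7: v0=G2 v1=C3 downbeat P4
bar 8: v0=D3 v1=E3 downbeat M2
bar 9: v0=C3 v1=C4 downbeat P8
  -> R4 @ bar 1 tick 0 v(0, 1): B2/A3 m7 untreated
  -> R4 @ bar 3 tick 0 v(0, 1): C3/F3 P4 untreated
  -> R4 @ bar 6 tick 0 v(0, 1): A2/G3 m7 untreated
  -> R4 @ bar 7 tick 0 v(0, 1): G2/C3 P4 untreated
  -> R4 @ bar 8 tick 0 v(0, 1): D3/E3 M2 untreated
  -> R8 @ bar 8 tick 0 v(0, 1): penult M2 not 3rd/6th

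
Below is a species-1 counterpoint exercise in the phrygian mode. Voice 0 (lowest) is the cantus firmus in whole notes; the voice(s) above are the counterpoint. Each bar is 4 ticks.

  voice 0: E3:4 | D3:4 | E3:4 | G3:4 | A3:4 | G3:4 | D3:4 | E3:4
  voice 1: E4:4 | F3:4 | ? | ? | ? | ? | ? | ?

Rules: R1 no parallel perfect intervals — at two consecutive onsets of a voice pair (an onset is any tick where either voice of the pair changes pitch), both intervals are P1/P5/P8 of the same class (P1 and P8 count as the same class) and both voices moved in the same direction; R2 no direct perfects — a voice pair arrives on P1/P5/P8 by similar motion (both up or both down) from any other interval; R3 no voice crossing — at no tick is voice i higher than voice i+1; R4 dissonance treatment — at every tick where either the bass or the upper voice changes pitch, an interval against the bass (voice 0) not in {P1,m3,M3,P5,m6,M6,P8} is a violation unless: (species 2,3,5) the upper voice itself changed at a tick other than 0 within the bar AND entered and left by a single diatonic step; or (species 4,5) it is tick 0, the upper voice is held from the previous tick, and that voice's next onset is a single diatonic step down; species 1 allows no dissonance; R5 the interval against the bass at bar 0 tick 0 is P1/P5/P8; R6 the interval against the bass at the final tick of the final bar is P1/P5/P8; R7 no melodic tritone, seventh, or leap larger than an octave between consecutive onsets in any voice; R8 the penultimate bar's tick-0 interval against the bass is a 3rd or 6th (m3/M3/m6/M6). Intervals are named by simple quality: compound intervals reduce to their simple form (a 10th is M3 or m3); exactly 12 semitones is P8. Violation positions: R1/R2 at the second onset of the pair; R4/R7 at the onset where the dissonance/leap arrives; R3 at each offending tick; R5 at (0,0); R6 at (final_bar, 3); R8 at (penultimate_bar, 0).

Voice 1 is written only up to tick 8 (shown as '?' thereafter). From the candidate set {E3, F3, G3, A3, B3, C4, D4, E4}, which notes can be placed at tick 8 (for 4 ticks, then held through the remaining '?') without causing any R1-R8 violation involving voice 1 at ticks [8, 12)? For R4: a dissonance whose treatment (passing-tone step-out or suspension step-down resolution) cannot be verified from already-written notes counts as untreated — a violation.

E3: legal
F3: violates R4
G3: legal
A3: violates R4
B3: violates R2,R7
C4: legal
D4: violates R4
E4: violates R2,R7

{C4, E3, G3}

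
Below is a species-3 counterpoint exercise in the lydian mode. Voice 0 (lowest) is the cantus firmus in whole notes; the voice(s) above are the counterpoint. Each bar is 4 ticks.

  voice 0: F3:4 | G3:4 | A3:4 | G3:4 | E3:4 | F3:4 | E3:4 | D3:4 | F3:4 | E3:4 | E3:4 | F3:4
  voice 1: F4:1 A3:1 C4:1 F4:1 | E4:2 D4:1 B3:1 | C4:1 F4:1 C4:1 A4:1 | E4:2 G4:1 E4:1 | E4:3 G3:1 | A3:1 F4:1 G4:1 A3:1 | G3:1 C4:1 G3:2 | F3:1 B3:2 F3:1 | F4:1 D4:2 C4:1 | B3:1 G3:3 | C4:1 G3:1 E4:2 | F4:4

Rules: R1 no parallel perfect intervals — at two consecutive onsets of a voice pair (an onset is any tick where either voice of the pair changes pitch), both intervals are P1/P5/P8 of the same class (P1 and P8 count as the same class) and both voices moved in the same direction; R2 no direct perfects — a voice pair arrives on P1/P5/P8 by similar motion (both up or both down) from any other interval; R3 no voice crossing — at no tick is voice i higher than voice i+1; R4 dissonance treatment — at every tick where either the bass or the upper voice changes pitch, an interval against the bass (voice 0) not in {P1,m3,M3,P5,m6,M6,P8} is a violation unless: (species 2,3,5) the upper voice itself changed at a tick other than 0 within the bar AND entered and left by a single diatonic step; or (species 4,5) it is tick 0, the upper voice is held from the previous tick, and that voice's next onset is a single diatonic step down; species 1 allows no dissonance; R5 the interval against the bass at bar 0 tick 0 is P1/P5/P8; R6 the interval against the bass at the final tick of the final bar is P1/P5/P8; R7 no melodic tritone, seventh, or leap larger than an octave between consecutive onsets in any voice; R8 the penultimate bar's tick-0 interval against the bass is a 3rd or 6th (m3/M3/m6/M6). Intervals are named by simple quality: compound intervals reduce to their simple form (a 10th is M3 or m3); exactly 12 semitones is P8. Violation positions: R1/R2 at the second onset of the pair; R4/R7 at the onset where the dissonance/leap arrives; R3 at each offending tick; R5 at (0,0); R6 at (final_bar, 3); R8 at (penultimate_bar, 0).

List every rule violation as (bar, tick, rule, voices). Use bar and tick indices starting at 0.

bar 0: v0=F3 v1=F4 downbeat P8
bar 1: v0=G3 v1=E4 downbeat M6
bar 2: v0=A3 v1=C4 downbeat m3
bar 3: v0=G3 v1=E4 downbeat M6
bar 4: v0=E3 v1=E4 downbeat P8
bar 5: v0=F3 v1=A3 downbeat M3
bar 6: v0=E3 v1=G3 downbeat m3
bar 7: v0=D3 v1=F3 downbeat m3
bar 8: v0=F3 v1=F4 downbeat P8
bar 9: v0=E3 v1=B3 downbeat P5
bar 10: v0=E3 v1=C4 downbeat m6
bar 11: v0=F3 v1=F4 downbeat P8
  -> R4 @ bar 5 tick 2 v(0, 1): F3/G4 M2 untreated
  -> R7 @ bar 5 tick 3 v(1,): G4->A3 leap 10st
  -> R7 @ bar 7 tick 1 v(1,): F3->B3 leap 6st
  -> R7 @ bar 7 tick 3 v(1,): B3->F3 leap 6st
  -> R2 @ bar 8 tick 0 v(0, 1): D3/F3 m3 -> F3/F4 P8 similar
  -> R1 @ bar 9 tick 0 v(0, 1): F3/C4 P5 -> E3/B3 P5 similar
  -> R1 @ bar 11 tick 0 v(0, 1): E3/E4 P8 -> F3/F4 P8 similar

(5, 2, R4, (0, 1))
(5, 3, R7, (1,))
(7, 1, R7, (1,))
(7, 3, R7, (1,))
(8, 0, R2, (0, 1))
(9, 0, R1, (0, 1))
(11, 0, R1, (0, 1))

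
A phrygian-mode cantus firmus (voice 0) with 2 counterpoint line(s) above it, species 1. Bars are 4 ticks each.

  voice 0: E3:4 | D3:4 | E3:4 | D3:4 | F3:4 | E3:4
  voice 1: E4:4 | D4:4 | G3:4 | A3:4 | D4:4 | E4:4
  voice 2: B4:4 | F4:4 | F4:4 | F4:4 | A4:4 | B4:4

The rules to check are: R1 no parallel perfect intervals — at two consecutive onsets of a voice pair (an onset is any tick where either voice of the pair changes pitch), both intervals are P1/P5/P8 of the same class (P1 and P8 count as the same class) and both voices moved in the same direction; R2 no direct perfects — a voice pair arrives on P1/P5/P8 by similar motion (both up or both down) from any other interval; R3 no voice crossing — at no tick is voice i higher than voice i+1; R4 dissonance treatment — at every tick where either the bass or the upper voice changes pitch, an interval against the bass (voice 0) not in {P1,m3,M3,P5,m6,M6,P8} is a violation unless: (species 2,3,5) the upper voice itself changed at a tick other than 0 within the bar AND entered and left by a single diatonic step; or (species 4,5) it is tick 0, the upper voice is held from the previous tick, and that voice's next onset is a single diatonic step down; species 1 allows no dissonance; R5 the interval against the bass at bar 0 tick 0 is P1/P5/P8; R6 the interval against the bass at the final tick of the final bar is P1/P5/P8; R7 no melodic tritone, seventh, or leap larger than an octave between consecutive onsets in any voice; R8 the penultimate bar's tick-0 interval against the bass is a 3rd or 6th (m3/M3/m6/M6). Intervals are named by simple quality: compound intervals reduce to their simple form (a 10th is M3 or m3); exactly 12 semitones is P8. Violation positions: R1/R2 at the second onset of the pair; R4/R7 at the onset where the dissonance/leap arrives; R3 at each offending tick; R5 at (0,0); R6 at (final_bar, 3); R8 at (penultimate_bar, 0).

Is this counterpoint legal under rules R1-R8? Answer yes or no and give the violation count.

bar 0: v0=E3 v1=E4 v2=B4 (P5)
bar 1: v0=D3 v1=D4 v2=F4 (m3)
bar 2: v0=E3 v1=G3 v2=F4 (m2)
bar 3: v0=D3 v1=A3 v2=F4 (m3)
bar 4: v0=F3 v1=D4 v2=A4 (M3)
bar 5: v0=E3 v1=E4 v2=B4 (P5)
  R1 @ bar1.0: E3/E4 P8 -> D3/D4 P8 similar
  R7 @ bar1.0: B4->F4 leap 6st
  R4 @ bar2.0: E3/F4 m2 untreated
  R2 @ bar4.0: A3/F4 m6 -> D4/A4 P5 similar
  R1 @ bar5.0: D4/A4 P5 -> E4/B4 P5 similar

No (5 violations)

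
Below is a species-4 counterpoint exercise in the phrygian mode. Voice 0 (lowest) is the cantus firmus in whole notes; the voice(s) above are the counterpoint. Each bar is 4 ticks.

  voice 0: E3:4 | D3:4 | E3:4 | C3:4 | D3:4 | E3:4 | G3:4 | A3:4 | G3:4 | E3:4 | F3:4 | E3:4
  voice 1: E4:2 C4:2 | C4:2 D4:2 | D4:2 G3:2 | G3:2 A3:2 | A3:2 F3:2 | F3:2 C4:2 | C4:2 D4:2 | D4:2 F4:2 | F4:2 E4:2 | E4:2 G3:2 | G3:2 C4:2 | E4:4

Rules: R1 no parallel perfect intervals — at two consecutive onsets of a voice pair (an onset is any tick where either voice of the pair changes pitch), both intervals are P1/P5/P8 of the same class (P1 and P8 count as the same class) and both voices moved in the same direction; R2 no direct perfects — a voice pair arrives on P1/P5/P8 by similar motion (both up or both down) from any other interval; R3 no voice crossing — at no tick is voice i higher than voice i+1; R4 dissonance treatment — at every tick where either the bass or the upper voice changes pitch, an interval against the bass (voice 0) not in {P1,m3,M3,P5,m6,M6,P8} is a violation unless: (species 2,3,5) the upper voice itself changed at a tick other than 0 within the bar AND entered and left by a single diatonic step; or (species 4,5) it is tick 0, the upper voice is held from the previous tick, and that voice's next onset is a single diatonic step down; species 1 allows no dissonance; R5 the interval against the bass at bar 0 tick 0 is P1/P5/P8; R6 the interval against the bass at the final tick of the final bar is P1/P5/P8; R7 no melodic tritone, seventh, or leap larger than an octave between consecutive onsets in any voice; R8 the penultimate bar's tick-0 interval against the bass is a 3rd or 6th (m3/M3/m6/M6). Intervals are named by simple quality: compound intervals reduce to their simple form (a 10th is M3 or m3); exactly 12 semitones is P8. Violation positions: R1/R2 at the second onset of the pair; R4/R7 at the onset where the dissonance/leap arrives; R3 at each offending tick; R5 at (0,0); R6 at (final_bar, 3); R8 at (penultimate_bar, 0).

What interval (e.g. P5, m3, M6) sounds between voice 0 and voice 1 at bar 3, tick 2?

voice 0=C3 voice 1=A3 -> M6

M6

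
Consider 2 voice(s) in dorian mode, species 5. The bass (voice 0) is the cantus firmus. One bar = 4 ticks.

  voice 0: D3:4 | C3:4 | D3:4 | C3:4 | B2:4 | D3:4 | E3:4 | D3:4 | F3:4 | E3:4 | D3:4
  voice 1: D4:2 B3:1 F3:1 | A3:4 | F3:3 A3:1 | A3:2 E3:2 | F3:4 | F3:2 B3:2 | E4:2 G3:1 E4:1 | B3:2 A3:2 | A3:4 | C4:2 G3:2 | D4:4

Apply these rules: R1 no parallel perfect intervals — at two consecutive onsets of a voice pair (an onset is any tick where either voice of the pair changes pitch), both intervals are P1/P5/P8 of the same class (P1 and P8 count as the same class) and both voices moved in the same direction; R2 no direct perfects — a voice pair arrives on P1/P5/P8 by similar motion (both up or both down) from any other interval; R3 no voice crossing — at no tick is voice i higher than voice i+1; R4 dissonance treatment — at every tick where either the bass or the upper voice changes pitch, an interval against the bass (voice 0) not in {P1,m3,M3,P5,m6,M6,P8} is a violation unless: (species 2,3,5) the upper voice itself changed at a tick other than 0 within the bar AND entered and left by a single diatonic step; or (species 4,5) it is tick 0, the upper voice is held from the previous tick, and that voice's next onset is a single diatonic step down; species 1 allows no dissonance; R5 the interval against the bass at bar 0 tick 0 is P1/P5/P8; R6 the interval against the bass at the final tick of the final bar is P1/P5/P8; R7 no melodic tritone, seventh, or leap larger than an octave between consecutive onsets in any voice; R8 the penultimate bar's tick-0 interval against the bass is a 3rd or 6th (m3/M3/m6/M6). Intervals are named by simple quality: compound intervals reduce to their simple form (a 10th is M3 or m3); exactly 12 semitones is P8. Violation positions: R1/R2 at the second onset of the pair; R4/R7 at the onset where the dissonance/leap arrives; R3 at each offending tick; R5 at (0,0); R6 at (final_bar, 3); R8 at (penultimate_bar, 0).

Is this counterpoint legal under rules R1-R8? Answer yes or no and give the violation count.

bar 0: v0=D3 v1=D4 (P8)
bar 1: v0=C3 v1=A3 (M6)
bar 2: v0=D3 v1=F3 (m3)
bar 3: v0=C3 v1=A3 (M6)
bar 4: v0=B2 v1=F3 (TT)
bar 5: v0=D3 v1=F3 (m3)
bar 6: v0=E3 v1=E4 (P8)
bar 7: v0=D3 v1=B3 (M6)
bar 8: v0=F3 v1=A3 (M3)
bar 9: v0=E3 v1=C4 (m6)
bar 10: v0=D3 v1=D4 (P8)
  R7 @ bar0.3: B3->F3 leap 6st
  R4 @ bar4.0: B2/F3 TT untreated
  R7 @ bar5.2: F3->B3 leap 6st
  R2 @ bar6.0: D3/B3 M6 -> E3/E4 P8 similar

No (4 violations)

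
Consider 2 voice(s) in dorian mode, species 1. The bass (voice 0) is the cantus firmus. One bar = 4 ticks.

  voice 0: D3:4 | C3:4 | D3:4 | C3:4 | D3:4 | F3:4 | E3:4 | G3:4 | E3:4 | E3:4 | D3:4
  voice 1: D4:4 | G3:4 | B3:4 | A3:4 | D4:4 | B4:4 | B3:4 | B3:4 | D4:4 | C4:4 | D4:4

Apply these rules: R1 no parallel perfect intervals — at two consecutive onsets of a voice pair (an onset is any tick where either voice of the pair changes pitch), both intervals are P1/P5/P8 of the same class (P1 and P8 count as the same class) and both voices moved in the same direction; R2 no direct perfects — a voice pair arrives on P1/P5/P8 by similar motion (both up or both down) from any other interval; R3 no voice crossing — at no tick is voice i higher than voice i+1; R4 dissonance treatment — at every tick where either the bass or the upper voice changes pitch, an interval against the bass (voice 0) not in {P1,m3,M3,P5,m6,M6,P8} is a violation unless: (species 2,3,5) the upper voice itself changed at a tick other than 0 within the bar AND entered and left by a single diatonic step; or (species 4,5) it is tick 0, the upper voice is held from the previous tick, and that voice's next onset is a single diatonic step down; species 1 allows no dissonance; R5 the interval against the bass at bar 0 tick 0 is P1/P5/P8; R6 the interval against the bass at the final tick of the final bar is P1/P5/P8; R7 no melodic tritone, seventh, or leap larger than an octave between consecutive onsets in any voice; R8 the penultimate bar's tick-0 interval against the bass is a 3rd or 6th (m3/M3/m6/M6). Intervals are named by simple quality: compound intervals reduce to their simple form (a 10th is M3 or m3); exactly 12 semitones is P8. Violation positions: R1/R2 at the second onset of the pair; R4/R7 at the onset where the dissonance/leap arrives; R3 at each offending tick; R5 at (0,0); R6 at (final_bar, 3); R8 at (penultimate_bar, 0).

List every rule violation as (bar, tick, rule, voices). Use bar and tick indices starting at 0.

bar 0: v0=D3 v1=D4 downbeat P8
bar 1: v0=C3 v1=G3 downbeat P5
bar 2: v0=D3 v1=B3 downbeat M6
bar 3: v0=C3 v1=A3 downbeat M6
bar 4: v0=D3 v1=D4 downbeat P8
bar 5: v0=F3 v1=B4 downbeat TT
bar 6: v0=E3 v1=B3 downbeat P5
bar 7: v0=G3 v1=B3 downbeat M3
bar 8: v0=E3 v1=D4 downbeat m7
bar 9: v0=E3 v1=C4 downbeat m6
bar 10: v0=D3 v1=D4 downbeat P8
  -> R2 @ bar 1 tick 0 v(0, 1): D3/D4 P8 -> C3/G3 P5 similar
  -> R2 @ bar 4 tick 0 v(0, 1): C3/A3 M6 -> D3/D4 P8 similar
  -> R4 @ bar 5 tick 0 v(0, 1): F3/B4 TT untreated
  -> R2 @ bar 6 tick 0 v(0, 1): F3/B4 TT -> E3/B3 P5 similar
  -> R4 @ bar 8 tick 0 v(0, 1): E3/D4 m7 untreated

(1, 0, R2, (0, 1))
(4, 0, R2, (0, 1))
(5, 0, R4, (0, 1))
(6, 0, R2, (0, 1))
(8, 0, R4, (0, 1))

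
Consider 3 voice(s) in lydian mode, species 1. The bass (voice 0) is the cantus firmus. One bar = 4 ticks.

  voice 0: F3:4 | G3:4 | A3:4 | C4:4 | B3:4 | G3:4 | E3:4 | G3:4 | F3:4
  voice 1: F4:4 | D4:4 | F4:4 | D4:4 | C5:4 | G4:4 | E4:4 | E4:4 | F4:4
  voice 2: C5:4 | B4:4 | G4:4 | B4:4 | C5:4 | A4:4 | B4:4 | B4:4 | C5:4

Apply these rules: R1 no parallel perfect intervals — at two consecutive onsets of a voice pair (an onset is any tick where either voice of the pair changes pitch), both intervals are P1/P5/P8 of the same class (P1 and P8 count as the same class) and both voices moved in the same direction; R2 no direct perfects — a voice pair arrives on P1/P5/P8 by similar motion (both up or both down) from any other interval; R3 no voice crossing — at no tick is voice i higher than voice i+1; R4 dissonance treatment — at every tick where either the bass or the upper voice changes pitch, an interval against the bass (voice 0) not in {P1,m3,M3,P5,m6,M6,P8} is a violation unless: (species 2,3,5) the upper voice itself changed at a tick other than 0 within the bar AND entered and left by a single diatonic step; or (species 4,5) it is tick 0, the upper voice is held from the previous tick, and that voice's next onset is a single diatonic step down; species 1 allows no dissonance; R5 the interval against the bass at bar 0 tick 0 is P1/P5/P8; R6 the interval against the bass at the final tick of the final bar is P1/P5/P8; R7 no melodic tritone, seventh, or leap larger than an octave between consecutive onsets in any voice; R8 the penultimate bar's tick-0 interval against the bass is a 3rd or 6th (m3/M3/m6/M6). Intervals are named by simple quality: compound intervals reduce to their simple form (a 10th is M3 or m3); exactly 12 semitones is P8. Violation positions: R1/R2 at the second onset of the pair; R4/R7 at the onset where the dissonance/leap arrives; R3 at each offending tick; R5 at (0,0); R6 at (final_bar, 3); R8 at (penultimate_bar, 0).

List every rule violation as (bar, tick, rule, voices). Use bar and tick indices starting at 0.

(2, 0, R4, (0, 2))
(3, 0, R4, (0, 1))
(3, 0, R4, (0, 2))
(4, 0, R2, (1, 2))
(4, 0, R4, (0, 1))
(4, 0, R4, (0, 2))
(4, 0, R7, (1,))
(5, 0, R2, (0, 1))
(5, 0, R4, (0, 2))
(6, 0, R1, (0, 1))
(8, 0, R1, (1, 2))

bar 0: v0=F3 v1=F4 v2=C5 downbeat P5
bar 1: v0=G3 v1=D4 v2=B4 downbeat M3
bar 2: v0=A3 v1=F4 v2=G4 downbeat m7
bar 3: v0=C4 v1=D4 v2=B4 downbeat M7
bar 4: v0=B3 v1=C5 v2=C5 downbeat m2
bar 5: v0=G3 v1=G4 v2=A4 downbeat M2
bar 6: v0=E3 v1=E4 v2=B4 downbeat P5
bar 7: v0=G3 v1=E4 v2=B4 downbeat M3
bar 8: v0=F3 v1=F4 v2=C5 downbeat P5
  -> R4 @ bar 2 tick 0 v(0, 2): A3/G4 m7 untreated
  -> R4 @ bar 3 tick 0 v(0, 1): C4/D4 M2 untreated
  -> R4 @ bar 3 tick 0 v(0, 2): C4/B4 M7 untreated
  -> R2 @ bar 4 tick 0 v(1, 2): D4/B4 M6 -> C5/C5 P1 similar
  -> R4 @ bar 4 tick 0 v(0, 1): B3/C5 m2 untreated
  -> R4 @ bar 4 tick 0 v(0, 2): B3/C5 m2 untreated
  -> R7 @ bar 4 tick 0 v(1,): D4->C5 leap 10st
  -> R2 @ bar 5 tick 0 v(0, 1): B3/C5 m2 -> G3/G4 P8 similar
  -> R4 @ bar 5 tick 0 v(0, 2): G3/A4 M2 untreated
  -> R1 @ bar 6 tick 0 v(0, 1): G3/G4 P8 -> E3/E4 P8 similar
  -> R1 @ bar 8 tick 0 v(1, 2): E4/B4 P5 -> F4/C5 P5 similar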